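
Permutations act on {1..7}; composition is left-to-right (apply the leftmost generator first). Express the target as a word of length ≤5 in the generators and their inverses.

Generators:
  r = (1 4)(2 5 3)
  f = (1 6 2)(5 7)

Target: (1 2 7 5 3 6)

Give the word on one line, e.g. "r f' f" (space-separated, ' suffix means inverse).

  after r': (1 4)(2 3 5)
  after r': (2 5 3)
  after f': (1 2 7 5 3 6)

r' r' f'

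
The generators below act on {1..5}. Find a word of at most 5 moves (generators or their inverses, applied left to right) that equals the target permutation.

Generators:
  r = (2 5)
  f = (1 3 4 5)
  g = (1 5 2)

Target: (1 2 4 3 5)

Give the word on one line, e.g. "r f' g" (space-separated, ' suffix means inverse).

r f' g' g'

  after r: (2 5)
  after f': (1 5 2 4 3)
  after g': (2 4 3)
  after g': (1 2 4 3 5)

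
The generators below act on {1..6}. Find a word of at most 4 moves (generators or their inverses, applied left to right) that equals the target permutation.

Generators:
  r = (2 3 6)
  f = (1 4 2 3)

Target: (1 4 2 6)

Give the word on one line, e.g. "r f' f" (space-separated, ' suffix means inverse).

r' f

  after r': (2 6 3)
  after f: (1 4 2 6)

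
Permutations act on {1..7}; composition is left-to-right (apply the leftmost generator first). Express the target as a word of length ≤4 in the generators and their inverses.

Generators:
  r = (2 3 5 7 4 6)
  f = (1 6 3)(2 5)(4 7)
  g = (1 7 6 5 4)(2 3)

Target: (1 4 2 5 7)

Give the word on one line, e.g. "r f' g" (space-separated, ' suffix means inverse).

  after r': (2 6 4 7 5 3)
  after f: (1 6 7 2 3 5)
  after g': (1 7 3 6)(4 5)
  after f: (1 4 2 5 7)

r' f g' f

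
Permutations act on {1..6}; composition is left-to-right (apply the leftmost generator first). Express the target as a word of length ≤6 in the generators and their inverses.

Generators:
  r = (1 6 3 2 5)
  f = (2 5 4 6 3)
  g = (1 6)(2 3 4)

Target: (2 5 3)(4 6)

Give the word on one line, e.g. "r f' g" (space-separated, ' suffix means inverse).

g f' f' r f'

  after g: (1 6)(2 3 4)
  after f': (1 4 3 5 2 6)
  after f': (1 5 3 2 4 6)
  after r: (2 4 3 5)
  after f': (2 5 3)(4 6)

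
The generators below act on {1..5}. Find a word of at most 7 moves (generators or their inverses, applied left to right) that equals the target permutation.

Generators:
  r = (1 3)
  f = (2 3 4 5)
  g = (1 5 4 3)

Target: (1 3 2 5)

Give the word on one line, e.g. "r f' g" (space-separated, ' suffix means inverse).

  after g: (1 5 4 3)
  after r': (1 5 4)
  after g: (1 4 5 3)
  after r': (1 4 5)
  after f': (1 3 2 5)

g r' g r' f'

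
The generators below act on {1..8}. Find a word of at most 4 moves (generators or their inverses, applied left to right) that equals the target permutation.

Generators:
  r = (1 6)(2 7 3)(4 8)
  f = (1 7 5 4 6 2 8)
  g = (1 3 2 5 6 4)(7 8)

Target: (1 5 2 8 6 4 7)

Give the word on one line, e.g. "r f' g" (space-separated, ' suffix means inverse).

r g'

  after r: (1 6)(2 7 3)(4 8)
  after g': (1 5 2 8 6 4 7)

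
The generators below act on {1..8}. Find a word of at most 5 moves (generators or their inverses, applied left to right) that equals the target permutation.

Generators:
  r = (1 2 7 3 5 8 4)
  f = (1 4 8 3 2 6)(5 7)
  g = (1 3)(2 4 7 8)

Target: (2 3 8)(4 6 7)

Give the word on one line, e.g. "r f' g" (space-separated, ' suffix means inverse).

  after r: (1 2 7 3 5 8 4)
  after r: (1 7 5 4 2 3 8)
  after f: (1 5 8 4 6)
  after r': (1 3 7 2)(4 6)
  after g: (2 3 8)(4 6 7)

r r f r' g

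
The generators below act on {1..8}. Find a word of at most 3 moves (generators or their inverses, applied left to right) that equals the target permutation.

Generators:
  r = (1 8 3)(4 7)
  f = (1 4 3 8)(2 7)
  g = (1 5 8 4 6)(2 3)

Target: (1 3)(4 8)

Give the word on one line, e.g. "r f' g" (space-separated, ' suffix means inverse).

  after f: (1 4 3 8)(2 7)
  after f: (1 3)(4 8)

f f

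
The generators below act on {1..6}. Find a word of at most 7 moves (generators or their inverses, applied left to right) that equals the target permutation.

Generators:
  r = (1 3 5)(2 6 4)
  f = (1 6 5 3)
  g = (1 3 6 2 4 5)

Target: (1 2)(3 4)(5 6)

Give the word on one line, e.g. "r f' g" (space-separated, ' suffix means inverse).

  after f': (1 3 5 6)
  after g': (2 6 5 3 4)
  after g': (1 5)(2 3)(4 6)
  after f': (1 6 4)(2 5 3)
  after g: (1 2)(3 4)(5 6)

f' g' g' f' g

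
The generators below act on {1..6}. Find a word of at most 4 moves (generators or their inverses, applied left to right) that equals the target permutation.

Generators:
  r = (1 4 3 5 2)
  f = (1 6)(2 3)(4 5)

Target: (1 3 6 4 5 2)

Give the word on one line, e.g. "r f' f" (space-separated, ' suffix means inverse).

r' r' f' r

  after r': (1 2 5 3 4)
  after r': (1 5 4 2 3)
  after f': (1 4 3 6)
  after r: (1 3 6 4 5 2)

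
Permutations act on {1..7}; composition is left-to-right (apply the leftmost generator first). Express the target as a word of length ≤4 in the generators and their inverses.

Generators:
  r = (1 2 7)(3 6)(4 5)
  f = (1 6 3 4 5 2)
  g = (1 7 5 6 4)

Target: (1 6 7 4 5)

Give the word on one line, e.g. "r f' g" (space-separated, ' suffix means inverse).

  after g': (1 4 6 5 7)
  after g': (1 6 7 4 5)

g' g'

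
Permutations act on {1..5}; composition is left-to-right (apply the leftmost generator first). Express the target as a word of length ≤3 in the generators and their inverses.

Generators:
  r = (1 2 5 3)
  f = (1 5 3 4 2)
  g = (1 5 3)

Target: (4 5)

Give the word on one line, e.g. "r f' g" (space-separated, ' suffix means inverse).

r' f' g'

  after r': (1 3 5 2)
  after f': (1 5 4 3)
  after g': (4 5)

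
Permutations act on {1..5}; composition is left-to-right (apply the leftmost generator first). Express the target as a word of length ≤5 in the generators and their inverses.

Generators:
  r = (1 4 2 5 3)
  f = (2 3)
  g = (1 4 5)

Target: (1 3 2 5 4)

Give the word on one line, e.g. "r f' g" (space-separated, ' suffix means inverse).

g r' r' g'

  after g: (1 4 5)
  after r': (2 4)(3 5)
  after r': (1 3 2)
  after g': (1 3 2 5 4)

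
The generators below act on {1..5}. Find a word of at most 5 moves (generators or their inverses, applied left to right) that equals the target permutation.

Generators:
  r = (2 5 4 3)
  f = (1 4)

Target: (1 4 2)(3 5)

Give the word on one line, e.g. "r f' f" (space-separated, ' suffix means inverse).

r' r' f' f' f'

  after r': (2 3 4 5)
  after r': (2 4)(3 5)
  after f': (1 4 2)(3 5)
  after f': (2 4)(3 5)
  after f': (1 4 2)(3 5)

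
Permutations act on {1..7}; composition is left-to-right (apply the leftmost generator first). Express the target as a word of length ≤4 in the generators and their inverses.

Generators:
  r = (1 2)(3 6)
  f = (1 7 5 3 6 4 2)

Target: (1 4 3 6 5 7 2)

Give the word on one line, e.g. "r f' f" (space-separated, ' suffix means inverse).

r' f' r

  after r': (1 2)(3 6)
  after f': (1 4 6 5 7)
  after r: (1 4 3 6 5 7 2)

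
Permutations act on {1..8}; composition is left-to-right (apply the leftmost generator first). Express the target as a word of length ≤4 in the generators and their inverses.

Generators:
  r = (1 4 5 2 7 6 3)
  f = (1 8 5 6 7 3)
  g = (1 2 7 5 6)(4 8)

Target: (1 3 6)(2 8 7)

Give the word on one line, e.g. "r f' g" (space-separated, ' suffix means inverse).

  after g': (1 6 5 7 2)(4 8)
  after r: (1 3)(2 4 8 5 6)
  after g': (1 3 6)(2 8 7)

g' r g'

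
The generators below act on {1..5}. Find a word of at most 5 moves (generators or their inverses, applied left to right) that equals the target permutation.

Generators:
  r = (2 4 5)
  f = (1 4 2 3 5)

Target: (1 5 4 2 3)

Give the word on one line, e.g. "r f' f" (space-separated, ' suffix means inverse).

f' r f' r

  after f': (1 5 3 2 4)
  after r: (1 2 5 3 4)
  after f': (1 4 5 2 3)
  after r: (1 5 4 2 3)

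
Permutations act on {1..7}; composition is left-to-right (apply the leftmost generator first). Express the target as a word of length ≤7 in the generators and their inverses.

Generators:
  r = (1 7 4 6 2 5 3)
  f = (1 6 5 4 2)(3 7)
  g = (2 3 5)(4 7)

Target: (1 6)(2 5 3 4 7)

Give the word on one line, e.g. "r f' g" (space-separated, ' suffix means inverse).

r g' f r f'

  after r: (1 7 4 6 2 5 3)
  after g': (1 4 6 5 2 3)
  after f: (1 2 7 3 6 4 5)
  after r: (1 5 7)(2 4 3)
  after f': (1 6)(2 5 3 4 7)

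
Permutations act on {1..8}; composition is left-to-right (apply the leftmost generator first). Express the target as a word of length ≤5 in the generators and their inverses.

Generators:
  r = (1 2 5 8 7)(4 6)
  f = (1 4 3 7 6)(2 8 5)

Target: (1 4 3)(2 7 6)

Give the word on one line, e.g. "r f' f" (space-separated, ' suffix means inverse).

  after f: (1 4 3 7 6)(2 8 5)
  after r': (1 6 7 4 3 8 2 5)
  after r': (1 4 3 5 7 6 8)
  after r': (1 6 5 8 7 4 3 2)
  after r': (1 4 3)(2 7 6)

f r' r' r' r'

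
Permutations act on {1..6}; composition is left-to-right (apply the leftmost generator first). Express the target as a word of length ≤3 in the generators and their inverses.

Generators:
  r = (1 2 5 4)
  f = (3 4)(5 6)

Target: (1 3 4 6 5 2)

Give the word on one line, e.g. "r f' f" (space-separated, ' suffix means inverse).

r' f

  after r': (1 4 5 2)
  after f: (1 3 4 6 5 2)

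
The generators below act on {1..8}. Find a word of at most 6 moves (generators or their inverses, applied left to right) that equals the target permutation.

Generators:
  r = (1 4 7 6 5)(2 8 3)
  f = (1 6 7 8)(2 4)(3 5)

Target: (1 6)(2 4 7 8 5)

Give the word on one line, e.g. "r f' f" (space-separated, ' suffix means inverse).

  after f': (1 8 7 6)(2 4)(3 5)
  after r': (1 2)(3 6 5 8 4)
  after f': (1 4 5 7 6 3)(2 8)
  after r': (3 5 4 6 8)
  after f: (1 6)(2 4 7 8 5)

f' r' f' r' f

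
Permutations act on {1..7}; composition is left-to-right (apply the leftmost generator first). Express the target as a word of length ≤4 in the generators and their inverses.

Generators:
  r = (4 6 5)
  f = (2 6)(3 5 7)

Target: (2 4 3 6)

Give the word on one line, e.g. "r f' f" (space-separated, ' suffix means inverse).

  after f: (2 6)(3 5 7)
  after r': (2 4 5 7 3 6)
  after f: (2 4 7 5 3)
  after f: (2 4 3 6)

f r' f f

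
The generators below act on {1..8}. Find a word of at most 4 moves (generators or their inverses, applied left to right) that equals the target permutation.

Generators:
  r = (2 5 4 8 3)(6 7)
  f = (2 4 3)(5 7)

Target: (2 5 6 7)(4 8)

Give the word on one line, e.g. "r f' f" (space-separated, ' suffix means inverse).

  after f: (2 4 3)(5 7)
  after r': (2 5 6 7)(4 8)

f r'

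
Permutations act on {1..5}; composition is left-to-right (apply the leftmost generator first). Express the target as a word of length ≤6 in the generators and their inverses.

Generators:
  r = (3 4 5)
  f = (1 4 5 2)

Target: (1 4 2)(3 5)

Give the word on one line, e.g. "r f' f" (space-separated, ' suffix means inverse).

  after r: (3 4 5)
  after f': (1 2 5 3)
  after f': (1 5 3 2 4)
  after f': (1 4 2)(3 5)

r f' f' f'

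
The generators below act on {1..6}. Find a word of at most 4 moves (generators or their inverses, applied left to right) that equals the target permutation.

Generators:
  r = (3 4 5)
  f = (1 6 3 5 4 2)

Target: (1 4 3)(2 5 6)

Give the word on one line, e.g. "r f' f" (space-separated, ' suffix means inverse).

  after f': (1 2 4 5 3 6)
  after f': (1 4 3)(2 5 6)

f' f'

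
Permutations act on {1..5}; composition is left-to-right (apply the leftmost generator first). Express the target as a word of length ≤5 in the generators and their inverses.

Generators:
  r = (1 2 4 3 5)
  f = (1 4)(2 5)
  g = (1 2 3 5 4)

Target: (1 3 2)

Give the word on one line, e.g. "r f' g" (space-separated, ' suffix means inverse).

  after r': (1 5 3 4 2)
  after g': (1 3 5 2 4)
  after f': (1 3 2)
  after f': (1 3 5 2 4)
  after f': (1 3 2)

r' g' f' f' f'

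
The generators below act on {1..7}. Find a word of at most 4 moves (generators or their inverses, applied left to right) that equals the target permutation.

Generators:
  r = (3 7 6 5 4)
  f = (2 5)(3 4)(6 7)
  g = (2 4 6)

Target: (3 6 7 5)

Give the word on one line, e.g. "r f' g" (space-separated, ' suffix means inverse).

  after r': (3 4 5 6 7)
  after f: (2 5 7 4)
  after r': (2 6 7 5 3 4)
  after g: (3 6 7 5)

r' f r' g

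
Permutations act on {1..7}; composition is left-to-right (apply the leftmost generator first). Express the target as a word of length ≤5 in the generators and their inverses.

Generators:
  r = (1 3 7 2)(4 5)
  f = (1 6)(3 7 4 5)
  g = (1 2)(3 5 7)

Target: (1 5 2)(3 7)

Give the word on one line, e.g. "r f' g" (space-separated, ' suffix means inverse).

  after r': (1 2 7 3)(4 5)
  after r': (1 7)(2 3)
  after g': (1 5 3)(2 7)
  after r': (1 4 5)(2 3)
  after r': (1 5 2)(3 7)

r' r' g' r' r'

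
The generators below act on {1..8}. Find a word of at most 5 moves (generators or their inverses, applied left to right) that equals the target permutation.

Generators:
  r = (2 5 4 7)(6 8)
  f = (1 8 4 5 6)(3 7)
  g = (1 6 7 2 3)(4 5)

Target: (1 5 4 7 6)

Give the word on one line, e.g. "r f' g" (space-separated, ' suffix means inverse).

g r' f' g f'

  after g: (1 6 7 2 3)(4 5)
  after r': (1 8 6 4 2 3)
  after f': (2 7 3 6 8 5 4)
  after g: (1 6 8 4 3 7)
  after f': (1 5 4 7 6)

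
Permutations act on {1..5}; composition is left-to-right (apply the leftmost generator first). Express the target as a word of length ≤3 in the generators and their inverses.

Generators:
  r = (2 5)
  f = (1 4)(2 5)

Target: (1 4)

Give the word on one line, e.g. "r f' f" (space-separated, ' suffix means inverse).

r f'

  after r: (2 5)
  after f': (1 4)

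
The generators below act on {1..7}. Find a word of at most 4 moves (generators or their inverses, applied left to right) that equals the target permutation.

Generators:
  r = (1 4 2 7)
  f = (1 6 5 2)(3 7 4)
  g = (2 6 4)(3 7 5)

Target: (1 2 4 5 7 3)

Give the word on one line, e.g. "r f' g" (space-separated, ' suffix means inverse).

g r g' g'

  after g: (2 6 4)(3 7 5)
  after r: (1 4 7 5 3)(2 6)
  after g': (1 6 4 3)
  after g': (1 2 4 5 7 3)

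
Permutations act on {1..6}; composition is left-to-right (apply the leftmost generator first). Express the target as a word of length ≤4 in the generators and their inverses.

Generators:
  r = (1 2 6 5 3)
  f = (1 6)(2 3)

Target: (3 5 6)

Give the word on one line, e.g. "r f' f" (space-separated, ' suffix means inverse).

  after r: (1 2 6 5 3)
  after f': (1 3 6 5 2)
  after r: (3 5 6)

r f' r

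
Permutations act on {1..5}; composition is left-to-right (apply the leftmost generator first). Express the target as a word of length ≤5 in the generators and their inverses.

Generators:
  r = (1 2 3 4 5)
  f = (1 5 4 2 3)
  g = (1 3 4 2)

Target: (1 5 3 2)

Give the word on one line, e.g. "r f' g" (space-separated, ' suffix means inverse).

  after f': (1 3 2 4 5)
  after g': (2 3 4 5)
  after f: (1 5 3 2)

f' g' f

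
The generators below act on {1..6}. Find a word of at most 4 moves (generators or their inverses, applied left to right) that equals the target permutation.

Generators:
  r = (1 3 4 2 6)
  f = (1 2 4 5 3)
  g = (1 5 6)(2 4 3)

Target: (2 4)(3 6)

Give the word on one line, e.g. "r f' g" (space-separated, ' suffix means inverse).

  after f': (1 3 5 4 2)
  after g: (1 2 5 3 6)
  after f': (2 4)(3 6)

f' g f'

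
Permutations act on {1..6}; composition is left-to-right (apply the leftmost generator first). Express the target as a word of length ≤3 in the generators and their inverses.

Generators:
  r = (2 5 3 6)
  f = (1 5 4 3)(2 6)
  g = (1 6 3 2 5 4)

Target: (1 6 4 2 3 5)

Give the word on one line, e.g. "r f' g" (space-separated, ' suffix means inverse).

f g' f'

  after f: (1 5 4 3)(2 6)
  after g': (1 2)(3 4 6)
  after f': (1 6 4 2 3 5)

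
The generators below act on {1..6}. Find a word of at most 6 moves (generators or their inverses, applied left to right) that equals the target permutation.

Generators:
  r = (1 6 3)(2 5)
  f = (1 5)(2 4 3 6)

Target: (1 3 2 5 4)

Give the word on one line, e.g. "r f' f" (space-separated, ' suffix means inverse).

  after f: (1 5)(2 4 3 6)
  after r': (1 2 4 6 5 3)
  after f': (1 6)(3 5 4)
  after r: (1 3 2 5 4)

f r' f' r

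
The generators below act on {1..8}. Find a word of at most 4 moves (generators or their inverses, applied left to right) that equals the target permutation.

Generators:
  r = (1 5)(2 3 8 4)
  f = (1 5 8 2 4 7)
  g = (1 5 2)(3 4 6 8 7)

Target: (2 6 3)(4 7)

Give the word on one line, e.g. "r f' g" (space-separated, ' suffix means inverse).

g' f r g

  after g': (1 2 5)(3 7 8 6 4)
  after f: (1 4 3)(2 8 6 7)
  after r: (1 2 4 8 6 7 3 5)
  after g: (2 6 3)(4 7)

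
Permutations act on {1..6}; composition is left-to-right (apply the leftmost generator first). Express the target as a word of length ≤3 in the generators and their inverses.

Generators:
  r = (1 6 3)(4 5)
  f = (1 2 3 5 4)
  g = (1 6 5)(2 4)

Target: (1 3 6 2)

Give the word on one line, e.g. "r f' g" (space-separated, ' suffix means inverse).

  after g: (1 6 5)(2 4)
  after r: (1 3)(2 5 6 4)
  after g: (1 3 6 2)

g r g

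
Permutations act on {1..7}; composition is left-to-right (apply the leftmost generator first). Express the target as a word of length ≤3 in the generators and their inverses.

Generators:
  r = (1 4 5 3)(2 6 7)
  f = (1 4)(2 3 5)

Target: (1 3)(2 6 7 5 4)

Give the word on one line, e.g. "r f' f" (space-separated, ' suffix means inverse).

  after r': (1 3 5 4)(2 7 6)
  after r': (1 5)(2 6 7)(3 4)
  after f': (1 3)(2 6 7 5 4)

r' r' f'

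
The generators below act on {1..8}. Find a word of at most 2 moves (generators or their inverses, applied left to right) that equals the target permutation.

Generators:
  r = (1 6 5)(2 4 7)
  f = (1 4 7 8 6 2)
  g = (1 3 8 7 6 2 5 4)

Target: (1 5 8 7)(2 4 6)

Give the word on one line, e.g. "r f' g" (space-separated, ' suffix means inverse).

  after r': (1 5 6)(2 7 4)
  after f': (1 5 8 7)(2 4 6)

r' f'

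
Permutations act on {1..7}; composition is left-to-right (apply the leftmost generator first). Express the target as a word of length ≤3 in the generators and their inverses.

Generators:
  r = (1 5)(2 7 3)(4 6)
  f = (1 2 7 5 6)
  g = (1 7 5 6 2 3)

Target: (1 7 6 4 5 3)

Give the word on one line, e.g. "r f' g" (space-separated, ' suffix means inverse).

  after r': (1 5)(2 3 7)(4 6)
  after g': (1 7 6 4 5 3)

r' g'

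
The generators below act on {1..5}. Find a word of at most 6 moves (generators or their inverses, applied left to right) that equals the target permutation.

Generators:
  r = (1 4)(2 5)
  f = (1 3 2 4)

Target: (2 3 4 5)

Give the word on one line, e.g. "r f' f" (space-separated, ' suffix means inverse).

r f f r' f'

  after r: (1 4)(2 5)
  after f: (2 5 4 3)
  after f: (1 3 4 2 5)
  after r': (1 3)(4 5)
  after f': (2 3 4 5)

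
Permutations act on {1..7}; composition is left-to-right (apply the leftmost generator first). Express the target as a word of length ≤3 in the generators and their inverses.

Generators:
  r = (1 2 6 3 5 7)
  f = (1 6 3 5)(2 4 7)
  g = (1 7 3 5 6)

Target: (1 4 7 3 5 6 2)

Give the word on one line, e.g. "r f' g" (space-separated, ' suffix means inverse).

  after r: (1 2 6 3 5 7)
  after g': (1 2 5)(6 7)
  after f: (1 4 7 3 5 6 2)

r g' f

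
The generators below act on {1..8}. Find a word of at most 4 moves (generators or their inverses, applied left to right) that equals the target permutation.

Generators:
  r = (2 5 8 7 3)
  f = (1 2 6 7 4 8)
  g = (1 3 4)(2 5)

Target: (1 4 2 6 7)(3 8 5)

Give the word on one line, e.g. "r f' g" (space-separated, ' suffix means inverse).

g r' f

  after g: (1 3 4)(2 5)
  after r': (1 7 8 5 3 4)
  after f: (1 4 2 6 7)(3 8 5)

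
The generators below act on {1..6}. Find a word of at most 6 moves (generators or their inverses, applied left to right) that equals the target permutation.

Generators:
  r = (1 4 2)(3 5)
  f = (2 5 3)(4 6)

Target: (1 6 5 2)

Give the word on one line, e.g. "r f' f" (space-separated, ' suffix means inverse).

  after f': (2 3 5)(4 6)
  after f': (2 5 3)
  after f': (4 6)
  after r: (1 4 6 2)(3 5)
  after f: (1 6 5 2)

f' f' f' r f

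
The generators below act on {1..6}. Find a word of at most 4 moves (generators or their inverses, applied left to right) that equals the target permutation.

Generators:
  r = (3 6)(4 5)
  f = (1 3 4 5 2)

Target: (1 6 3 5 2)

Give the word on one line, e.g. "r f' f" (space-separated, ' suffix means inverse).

f r

  after f: (1 3 4 5 2)
  after r: (1 6 3 5 2)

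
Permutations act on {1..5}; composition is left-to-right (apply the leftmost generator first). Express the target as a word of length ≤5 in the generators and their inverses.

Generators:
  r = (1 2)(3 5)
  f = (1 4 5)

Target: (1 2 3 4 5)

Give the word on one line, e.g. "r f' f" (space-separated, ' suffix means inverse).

f r f' r'

  after f: (1 4 5)
  after r: (1 4 3 5 2)
  after f': (2 5)(3 4)
  after r': (1 2 3 4 5)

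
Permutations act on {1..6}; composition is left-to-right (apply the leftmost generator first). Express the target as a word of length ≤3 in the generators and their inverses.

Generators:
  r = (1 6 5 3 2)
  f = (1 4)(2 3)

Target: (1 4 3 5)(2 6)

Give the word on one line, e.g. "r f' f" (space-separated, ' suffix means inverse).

f' r' r'

  after f': (1 4)(2 3)
  after r': (1 4 2 5 6)
  after r': (1 4 3 5)(2 6)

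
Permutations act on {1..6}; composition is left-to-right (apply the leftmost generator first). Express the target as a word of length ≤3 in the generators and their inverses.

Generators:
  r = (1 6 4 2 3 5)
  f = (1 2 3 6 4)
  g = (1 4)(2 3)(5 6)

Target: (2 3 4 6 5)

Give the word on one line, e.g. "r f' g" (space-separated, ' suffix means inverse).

  after f: (1 2 3 6 4)
  after r': (1 4 5 3)
  after g': (2 3 4 6 5)

f r' g'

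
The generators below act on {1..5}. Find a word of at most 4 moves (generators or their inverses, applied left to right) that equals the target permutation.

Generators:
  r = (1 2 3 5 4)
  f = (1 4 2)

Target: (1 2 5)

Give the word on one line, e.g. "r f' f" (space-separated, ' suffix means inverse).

f' r f r'

  after f': (1 2 4)
  after r: (1 3 5 4 2)
  after f: (1 3 5 2 4)
  after r': (1 2 5)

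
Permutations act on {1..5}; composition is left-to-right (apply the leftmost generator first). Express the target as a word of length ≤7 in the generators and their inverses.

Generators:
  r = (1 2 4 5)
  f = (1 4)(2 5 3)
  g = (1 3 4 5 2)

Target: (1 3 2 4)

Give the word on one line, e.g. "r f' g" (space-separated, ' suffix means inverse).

  after f': (1 4)(2 3 5)
  after f': (2 5 3)
  after g': (1 2 4 3 5)
  after r: (1 4 3)(2 5)
  after g': (1 3 2 4)

f' f' g' r g'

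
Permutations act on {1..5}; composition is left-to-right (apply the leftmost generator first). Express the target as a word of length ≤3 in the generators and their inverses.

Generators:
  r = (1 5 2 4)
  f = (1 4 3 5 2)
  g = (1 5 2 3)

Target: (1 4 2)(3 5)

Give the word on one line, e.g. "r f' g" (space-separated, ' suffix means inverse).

g f' f'

  after g: (1 5 2 3)
  after f': (1 3 2 4)
  after f': (1 4 2)(3 5)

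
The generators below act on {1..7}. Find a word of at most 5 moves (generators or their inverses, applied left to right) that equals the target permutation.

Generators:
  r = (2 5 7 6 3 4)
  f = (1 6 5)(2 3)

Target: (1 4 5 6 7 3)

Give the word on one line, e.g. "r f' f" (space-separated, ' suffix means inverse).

  after f: (1 6 5)(2 3)
  after f: (1 5 6)
  after r': (1 2 4 3 6)(5 7)
  after f': (1 3)(2 4)(5 7 6)
  after r: (1 4 5 6 7 3)

f f r' f' r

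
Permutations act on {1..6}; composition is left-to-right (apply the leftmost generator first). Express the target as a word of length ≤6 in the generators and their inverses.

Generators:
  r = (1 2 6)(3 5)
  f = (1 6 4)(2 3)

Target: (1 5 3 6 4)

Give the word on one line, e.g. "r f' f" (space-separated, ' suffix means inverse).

  after r': (1 6 2)(3 5)
  after r': (1 2 6)
  after f': (1 3 2)(4 6)
  after r: (1 5 3 6 4)

r' r' f' r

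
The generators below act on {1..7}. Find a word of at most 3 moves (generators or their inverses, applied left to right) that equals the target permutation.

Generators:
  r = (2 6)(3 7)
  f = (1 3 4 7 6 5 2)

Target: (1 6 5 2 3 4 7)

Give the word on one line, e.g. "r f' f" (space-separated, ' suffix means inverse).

r f' r

  after r: (2 6)(3 7)
  after f': (1 2 7)(3 4)(5 6)
  after r: (1 6 5 2 3 4 7)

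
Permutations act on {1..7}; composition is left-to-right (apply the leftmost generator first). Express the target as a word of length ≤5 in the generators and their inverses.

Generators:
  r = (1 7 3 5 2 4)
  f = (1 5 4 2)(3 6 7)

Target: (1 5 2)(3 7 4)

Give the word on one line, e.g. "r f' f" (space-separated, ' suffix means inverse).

f' f' r f

  after f': (1 2 4 5)(3 7 6)
  after f': (1 4)(2 5)(3 6 7)
  after r: (3 6)(4 7 5)
  after f: (1 5 2)(3 7 4)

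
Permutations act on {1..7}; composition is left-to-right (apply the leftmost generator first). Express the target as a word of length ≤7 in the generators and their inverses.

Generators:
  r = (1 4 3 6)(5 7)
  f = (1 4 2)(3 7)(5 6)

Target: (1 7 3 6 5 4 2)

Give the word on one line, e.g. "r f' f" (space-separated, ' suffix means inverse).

r r r f' r'

  after r: (1 4 3 6)(5 7)
  after r: (1 3)(4 6)
  after r: (1 6 3 4)(5 7)
  after f': (1 5 3)(2 4)(6 7)
  after r': (1 7 3 6 5 4 2)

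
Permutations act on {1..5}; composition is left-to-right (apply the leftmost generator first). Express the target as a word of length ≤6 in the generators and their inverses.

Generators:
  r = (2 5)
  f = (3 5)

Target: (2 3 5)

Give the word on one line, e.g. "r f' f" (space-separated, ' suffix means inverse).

f' r' f' r'

  after f': (3 5)
  after r': (2 5 3)
  after f': (2 3)
  after r': (2 3 5)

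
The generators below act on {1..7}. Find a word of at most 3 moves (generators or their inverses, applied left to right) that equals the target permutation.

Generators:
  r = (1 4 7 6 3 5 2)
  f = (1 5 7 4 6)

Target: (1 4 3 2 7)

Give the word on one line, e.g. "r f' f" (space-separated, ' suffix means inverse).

r f' r'

  after r: (1 4 7 6 3 5 2)
  after f': (1 7 4 5 2 6 3)
  after r': (1 4 3 2 7)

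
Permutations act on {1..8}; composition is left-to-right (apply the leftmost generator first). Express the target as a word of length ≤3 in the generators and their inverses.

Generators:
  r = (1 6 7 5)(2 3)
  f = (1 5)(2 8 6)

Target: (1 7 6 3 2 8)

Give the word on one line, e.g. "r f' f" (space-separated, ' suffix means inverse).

  after f: (1 5)(2 8 6)
  after r': (1 7 6 3 2 8)

f r'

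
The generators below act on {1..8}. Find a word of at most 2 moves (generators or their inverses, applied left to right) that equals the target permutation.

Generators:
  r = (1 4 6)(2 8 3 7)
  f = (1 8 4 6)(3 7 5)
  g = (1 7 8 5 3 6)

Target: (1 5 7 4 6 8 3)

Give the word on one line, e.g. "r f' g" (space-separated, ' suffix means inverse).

  after g: (1 7 8 5 3 6)
  after f: (1 5 7 4 6 8 3)

g f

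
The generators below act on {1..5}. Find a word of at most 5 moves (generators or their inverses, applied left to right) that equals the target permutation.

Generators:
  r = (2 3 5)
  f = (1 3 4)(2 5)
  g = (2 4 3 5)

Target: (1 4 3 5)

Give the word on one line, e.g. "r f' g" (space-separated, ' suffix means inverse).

  after f: (1 3 4)(2 5)
  after r: (1 5 3 4)
  after f': (1 2 5)
  after g: (1 4 3 5)

f r f' g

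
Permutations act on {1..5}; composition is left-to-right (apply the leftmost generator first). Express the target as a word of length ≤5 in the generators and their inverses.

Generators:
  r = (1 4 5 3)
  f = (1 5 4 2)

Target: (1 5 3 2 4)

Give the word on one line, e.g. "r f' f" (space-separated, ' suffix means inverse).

  after r': (1 3 5 4)
  after f': (1 3)(2 4)
  after r: (2 5 3 4)
  after f: (1 5 3 2 4)

r' f' r f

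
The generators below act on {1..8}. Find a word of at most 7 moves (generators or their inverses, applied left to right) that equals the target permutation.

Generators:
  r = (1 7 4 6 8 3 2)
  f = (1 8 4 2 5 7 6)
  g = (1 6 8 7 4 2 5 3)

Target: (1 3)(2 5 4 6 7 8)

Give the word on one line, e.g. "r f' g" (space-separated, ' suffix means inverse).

  after g: (1 6 8 7 4 2 5 3)
  after r': (1 4 3 2 5 8)
  after r': (1 7)(2 5 6 4 8)
  after f': (1 5 7 6 8 4)
  after g: (1 3)(2 5 4 6 7 8)

g r' r' f' g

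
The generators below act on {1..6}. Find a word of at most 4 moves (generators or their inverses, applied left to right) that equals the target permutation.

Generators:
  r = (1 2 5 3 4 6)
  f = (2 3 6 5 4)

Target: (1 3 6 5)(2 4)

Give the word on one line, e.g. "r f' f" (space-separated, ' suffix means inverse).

  after r': (1 6 4 3 5 2)
  after r': (1 4 5)(2 6 3)
  after f: (1 2 5)
  after f: (1 3 6 5)(2 4)

r' r' f f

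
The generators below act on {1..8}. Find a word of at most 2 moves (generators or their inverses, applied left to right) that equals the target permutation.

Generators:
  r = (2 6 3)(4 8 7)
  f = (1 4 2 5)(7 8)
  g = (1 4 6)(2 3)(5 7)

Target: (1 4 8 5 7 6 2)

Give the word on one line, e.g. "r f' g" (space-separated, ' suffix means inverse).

  after r: (2 6 3)(4 8 7)
  after g: (1 4 8 5 7 6 2)

r g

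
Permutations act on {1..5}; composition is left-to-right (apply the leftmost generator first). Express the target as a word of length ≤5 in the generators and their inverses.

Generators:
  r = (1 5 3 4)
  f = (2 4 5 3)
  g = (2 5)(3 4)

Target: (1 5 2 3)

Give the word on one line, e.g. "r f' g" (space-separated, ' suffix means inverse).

  after f': (2 3 5 4)
  after r': (1 4 2 5 3)
  after f': (1 2 4 3)
  after g: (1 5 2 3)

f' r' f' g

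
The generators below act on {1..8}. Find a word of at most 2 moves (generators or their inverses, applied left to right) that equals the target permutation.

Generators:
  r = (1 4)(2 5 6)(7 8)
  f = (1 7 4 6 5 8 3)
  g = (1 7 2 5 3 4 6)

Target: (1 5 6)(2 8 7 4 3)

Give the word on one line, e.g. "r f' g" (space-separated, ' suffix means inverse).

g' r'

  after g': (1 6 4 3 5 2 7)
  after r': (1 5 6)(2 8 7 4 3)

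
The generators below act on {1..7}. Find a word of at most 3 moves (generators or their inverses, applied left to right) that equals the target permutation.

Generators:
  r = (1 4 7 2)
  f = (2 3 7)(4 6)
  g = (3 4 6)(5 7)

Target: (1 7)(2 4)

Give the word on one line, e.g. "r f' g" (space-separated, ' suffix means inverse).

  after r: (1 4 7 2)
  after r: (1 7)(2 4)

r r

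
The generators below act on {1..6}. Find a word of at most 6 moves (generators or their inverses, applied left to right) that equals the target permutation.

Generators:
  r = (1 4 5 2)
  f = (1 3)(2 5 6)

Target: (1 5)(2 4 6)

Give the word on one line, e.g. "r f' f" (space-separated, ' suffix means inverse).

  after f': (1 3)(2 6 5)
  after r: (1 3 4 5)(2 6)
  after f': (2 5 3 4)
  after r': (1 2 4 5 3)
  after f: (1 5)(2 4 6)

f' r f' r' f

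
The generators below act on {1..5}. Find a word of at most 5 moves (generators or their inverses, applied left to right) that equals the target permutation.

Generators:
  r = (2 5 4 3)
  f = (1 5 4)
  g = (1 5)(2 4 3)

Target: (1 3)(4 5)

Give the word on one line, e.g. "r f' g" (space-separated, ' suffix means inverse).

  after g': (1 5)(2 3 4)
  after g': (2 4 3)
  after r: (2 3 5 4)
  after f': (1 4 2 3)
  after r: (1 3)(4 5)

g' g' r f' r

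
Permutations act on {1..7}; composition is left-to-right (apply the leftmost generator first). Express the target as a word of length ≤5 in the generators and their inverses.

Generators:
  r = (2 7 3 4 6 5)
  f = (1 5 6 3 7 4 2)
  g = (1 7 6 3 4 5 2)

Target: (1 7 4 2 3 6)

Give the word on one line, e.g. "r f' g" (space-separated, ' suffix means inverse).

  after r': (2 5 6 4 3 7)
  after f: (1 5 3 4 7)(2 6)
  after g': (1 4)(2 7)(5 6)
  after f': (1 7 4 2 3 6)

r' f g' f'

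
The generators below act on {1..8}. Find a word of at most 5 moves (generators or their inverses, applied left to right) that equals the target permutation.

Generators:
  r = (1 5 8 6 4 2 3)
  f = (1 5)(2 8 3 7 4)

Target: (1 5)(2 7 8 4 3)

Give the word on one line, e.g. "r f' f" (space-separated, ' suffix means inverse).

  after f: (1 5)(2 8 3 7 4)
  after f: (2 3 4 8 7)
  after f: (1 5)(2 7 8 4 3)

f f f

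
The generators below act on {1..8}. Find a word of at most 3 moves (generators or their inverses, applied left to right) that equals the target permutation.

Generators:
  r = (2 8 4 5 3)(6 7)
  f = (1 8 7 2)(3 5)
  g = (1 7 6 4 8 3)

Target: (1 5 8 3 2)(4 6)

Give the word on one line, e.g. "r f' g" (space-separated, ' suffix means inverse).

  after g': (1 3 8 4 6 7)
  after r': (1 5 4 7)(2 3)
  after g: (1 5 8 3 2)(4 6)

g' r' g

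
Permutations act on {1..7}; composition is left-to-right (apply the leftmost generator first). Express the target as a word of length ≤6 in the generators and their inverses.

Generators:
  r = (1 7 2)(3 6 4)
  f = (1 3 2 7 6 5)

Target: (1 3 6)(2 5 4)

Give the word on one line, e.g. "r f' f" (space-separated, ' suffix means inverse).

f f r' f' f'

  after f: (1 3 2 7 6 5)
  after f: (1 2 6)(3 7 5)
  after r': (1 7 5 4 6 2 3)
  after f': (1 2)(3 5 4 7 6)
  after f': (1 3 6)(2 5 4)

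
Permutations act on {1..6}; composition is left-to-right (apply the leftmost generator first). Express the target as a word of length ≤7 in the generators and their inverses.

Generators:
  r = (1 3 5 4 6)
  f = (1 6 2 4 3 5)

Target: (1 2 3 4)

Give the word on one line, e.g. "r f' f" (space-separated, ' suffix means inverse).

  after f': (1 5 3 4 2 6)
  after r': (1 3 5)(2 4)
  after f: (1 5 6 2 3)
  after r: (1 4 6 2 5)
  after f': (1 2 3 4)

f' r' f r f'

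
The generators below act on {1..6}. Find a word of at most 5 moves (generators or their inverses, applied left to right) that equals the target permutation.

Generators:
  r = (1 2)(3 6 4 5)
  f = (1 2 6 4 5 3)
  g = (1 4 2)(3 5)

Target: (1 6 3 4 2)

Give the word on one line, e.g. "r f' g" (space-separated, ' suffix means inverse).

  after g': (1 2 4)(3 5)
  after r': (2 6 3 4)
  after r': (1 2 3 6 5 4)
  after f: (1 6 3 4 2)

g' r' r' f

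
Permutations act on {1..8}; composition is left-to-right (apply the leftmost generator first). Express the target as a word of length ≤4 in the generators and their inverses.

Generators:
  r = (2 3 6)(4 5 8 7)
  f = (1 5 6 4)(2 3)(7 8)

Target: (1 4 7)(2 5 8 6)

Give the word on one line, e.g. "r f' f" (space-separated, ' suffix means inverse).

r r f'

  after r: (2 3 6)(4 5 8 7)
  after r: (2 6 3)(4 8)(5 7)
  after f': (1 4 7)(2 5 8 6)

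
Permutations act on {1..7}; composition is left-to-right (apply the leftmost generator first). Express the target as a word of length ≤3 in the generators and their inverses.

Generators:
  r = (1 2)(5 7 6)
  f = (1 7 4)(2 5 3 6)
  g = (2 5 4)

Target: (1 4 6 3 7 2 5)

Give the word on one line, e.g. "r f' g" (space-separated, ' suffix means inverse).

  after f': (1 4 7)(2 6 3 5)
  after r: (1 4 6 3 7 2 5)

f' r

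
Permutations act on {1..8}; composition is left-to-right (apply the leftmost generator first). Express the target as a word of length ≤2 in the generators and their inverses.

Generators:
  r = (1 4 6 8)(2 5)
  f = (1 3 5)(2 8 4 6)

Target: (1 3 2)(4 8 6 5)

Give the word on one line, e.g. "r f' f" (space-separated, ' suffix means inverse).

f r

  after f: (1 3 5)(2 8 4 6)
  after r: (1 3 2)(4 8 6 5)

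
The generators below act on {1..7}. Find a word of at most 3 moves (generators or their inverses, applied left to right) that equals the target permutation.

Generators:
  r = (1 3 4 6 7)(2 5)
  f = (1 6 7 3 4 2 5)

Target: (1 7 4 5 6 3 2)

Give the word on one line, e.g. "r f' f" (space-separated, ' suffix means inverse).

f f

  after f: (1 6 7 3 4 2 5)
  after f: (1 7 4 5 6 3 2)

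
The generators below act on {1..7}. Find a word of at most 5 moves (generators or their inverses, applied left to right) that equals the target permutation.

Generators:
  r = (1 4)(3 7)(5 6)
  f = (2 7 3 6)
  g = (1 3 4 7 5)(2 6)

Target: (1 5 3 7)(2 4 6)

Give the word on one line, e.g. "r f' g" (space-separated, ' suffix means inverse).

  after f: (2 7 3 6)
  after g': (1 5 7)(2 4 3)
  after f: (1 5 3 7)(2 4 6)

f g' f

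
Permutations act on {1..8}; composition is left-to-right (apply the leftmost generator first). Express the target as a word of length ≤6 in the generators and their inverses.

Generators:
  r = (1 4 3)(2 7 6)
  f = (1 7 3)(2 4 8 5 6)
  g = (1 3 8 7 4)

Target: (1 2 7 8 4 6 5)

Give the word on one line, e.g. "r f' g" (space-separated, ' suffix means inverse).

f' g g r'

  after f': (1 3 7)(2 6 5 8 4)
  after g: (1 8)(2 6 5 7 3 4)
  after g: (1 7 8 3)(2 6 5 4)
  after r': (1 2 7 8 4 6 5)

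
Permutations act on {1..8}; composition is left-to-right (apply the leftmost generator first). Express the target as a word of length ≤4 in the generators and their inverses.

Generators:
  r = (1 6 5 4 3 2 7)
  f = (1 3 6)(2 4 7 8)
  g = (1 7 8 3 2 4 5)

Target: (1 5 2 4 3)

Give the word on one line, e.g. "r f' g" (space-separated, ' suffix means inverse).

r' f' r' f'

  after r': (1 7 2 3 4 5 6)
  after f': (1 4 5 3 2)(7 8)
  after r': (1 5 4 6)(2 7 8)
  after f': (1 5 2 4 3)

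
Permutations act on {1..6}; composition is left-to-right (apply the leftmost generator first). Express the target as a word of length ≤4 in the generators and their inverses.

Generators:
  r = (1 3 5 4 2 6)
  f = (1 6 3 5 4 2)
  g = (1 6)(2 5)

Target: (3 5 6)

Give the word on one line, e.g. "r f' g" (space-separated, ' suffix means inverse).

r' g r' g'

  after r': (1 6 2 4 5 3)
  after g: (2 4)(3 6 5)
  after r': (1 6 3 2 5)
  after g': (3 5 6)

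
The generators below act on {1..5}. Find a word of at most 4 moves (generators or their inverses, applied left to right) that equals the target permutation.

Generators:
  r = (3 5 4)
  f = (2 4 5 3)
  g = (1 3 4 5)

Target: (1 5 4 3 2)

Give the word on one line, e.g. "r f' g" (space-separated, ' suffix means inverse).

r' f' g'

  after r': (3 4 5)
  after f': (2 3)
  after g': (1 5 4 3 2)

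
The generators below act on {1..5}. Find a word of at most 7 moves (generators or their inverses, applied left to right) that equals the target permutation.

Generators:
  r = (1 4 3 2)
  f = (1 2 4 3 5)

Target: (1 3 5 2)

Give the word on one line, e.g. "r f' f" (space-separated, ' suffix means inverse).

  after r: (1 4 3 2)
  after f': (1 2 5 3)
  after f': (2 3 5 4)
  after r: (1 4)(3 5)
  after r: (1 3 5 2)

r f' f' r r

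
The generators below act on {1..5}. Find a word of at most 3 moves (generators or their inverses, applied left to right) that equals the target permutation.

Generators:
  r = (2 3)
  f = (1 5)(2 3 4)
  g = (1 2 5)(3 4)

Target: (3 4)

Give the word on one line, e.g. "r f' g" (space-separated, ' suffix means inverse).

  after f': (1 5)(2 4 3)
  after f': (2 3 4)
  after r: (3 4)

f' f' r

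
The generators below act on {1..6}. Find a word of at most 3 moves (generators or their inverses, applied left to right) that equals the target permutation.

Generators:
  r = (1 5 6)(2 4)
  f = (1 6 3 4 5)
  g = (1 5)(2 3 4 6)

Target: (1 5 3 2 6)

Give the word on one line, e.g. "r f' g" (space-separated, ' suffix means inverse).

r f r

  after r: (1 5 6)(2 4)
  after f: (2 5 3 4)
  after r: (1 5 3 2 6)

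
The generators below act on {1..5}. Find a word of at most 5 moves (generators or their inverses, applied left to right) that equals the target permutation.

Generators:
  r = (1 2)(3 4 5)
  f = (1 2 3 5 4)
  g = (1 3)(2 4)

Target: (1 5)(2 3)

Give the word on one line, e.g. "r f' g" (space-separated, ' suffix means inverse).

  after r: (1 2)(3 4 5)
  after f': (2 4 3 5)
  after g: (1 3 5 4)
  after r': (1 5 3 4 2)
  after g': (1 5)(2 3)

r f' g r' g'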